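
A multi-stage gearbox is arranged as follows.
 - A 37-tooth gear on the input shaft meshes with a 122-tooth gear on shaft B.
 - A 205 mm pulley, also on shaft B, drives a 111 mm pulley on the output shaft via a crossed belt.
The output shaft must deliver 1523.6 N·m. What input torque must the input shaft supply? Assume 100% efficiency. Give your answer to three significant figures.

853 N·m

Overall ratio R = 3.2973 × 0.54146 = 1.7854.
Input torque = output torque / R = 1523.6 / 1.7854 = 853.38 N·m.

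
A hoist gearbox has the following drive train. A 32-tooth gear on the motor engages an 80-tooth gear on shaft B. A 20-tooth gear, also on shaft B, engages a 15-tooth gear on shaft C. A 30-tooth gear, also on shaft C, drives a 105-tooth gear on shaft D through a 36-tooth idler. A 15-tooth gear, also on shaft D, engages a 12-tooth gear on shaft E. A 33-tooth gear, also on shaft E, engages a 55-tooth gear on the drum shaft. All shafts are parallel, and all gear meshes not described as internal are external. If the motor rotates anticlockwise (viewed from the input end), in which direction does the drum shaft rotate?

the motor → shaft B: external mesh, 1 reversal → CW.
shaft B → shaft C: external mesh, 1 reversal → CCW.
shaft C → shaft D: driver → idler → driven is 2 external meshes, 2 reversals → CCW.
shaft D → shaft E: external mesh, 1 reversal → CW.
shaft E → the drum shaft: external mesh, 1 reversal → CCW.
6 reversals in total — an even number — so the drum shaft turns the same way as the motor.

anticlockwise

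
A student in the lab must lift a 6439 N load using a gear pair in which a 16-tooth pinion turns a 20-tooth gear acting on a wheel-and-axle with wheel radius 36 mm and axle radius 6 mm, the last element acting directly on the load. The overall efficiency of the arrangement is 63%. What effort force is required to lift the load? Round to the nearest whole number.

Gear pair MA = 20/16 = 1.25.
Wheel-and-axle MA = R/r = 36/6 = 6.
Combined ideal MA = 1.25 × 6 = 7.5.
Actual MA = 7.5 × 0.63 = 4.725.
Effort = load / actual MA = 6439 / 4.725 = 1362.8 N.

1363 N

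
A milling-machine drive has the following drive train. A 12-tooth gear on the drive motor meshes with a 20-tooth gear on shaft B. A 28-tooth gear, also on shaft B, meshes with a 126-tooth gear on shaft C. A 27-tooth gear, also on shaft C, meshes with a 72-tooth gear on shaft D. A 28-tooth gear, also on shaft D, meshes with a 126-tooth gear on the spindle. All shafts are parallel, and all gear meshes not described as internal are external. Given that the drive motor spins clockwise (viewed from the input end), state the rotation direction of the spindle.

the drive motor → shaft B: external mesh, 1 reversal → CCW.
shaft B → shaft C: external mesh, 1 reversal → CW.
shaft C → shaft D: external mesh, 1 reversal → CCW.
shaft D → the spindle: external mesh, 1 reversal → CW.
4 reversals in total — an even number — so the spindle turns the same way as the drive motor.

clockwise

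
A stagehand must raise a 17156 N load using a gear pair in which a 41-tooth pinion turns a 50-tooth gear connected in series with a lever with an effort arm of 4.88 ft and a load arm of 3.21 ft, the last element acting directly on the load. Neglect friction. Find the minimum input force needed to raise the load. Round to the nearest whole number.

9254 N

Gear pair MA = 50/41 = 1.2195.
Lever MA = effort arm / load arm = 4.88/3.21 = 1.5202.
Combined ideal MA = 1.2195 × 1.5202 = 1.854.
Effort = load / MA = 17156 / 1.854 = 9253.7 N.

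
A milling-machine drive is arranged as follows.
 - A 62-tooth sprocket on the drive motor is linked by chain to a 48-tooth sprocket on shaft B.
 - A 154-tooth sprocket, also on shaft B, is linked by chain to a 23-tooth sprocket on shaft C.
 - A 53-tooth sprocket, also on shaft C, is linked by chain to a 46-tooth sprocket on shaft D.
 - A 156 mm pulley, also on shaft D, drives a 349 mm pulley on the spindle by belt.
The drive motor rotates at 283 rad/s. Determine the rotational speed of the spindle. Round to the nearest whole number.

1261 rad/s

the drive motor → shaft B (chain, 48/62): 283 ÷ 0.77419 = 365.54 rad/s
shaft B → shaft C (chain, 23/154): 365.54 ÷ 0.14935 = 2447.5 rad/s
shaft C → shaft D (chain, 46/53): 2447.5 ÷ 0.86792 = 2820 rad/s
shaft D → the spindle (belt, 349/156): 2820 ÷ 2.2372 = 1260.5 rad/s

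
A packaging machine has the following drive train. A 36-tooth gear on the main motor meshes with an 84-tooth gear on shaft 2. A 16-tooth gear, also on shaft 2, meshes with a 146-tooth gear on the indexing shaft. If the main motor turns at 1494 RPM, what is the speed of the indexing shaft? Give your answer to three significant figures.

the main motor → shaft 2 (gear mesh, 84/36): 1494 ÷ 2.3333 = 640.29 RPM
shaft 2 → the indexing shaft (gear mesh, 146/16): 640.29 ÷ 9.125 = 70.168 RPM

70.2 RPM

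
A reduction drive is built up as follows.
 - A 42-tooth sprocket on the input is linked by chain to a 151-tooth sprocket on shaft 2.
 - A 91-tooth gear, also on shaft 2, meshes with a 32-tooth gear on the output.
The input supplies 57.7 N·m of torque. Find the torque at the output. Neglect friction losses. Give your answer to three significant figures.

chain 151/42 = 3.5952 → τ = 57.7·3.5952 = 207.45 N·m
gear mesh 32/91 = 0.35165 → τ = 207.45·0.35165 = 72.948 N·m

72.9 N·m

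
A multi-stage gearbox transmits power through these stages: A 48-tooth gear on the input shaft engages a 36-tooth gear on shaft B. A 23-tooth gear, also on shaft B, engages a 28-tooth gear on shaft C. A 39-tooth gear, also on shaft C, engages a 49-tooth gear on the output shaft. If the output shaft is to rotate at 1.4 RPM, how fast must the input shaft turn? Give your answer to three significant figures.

1.61 RPM

Overall ratio R = 0.75 × 1.2174 × 1.2564 = 1.1472.
Required input speed = output speed × R = 1.4 × 1.1472 = 1.606 RPM.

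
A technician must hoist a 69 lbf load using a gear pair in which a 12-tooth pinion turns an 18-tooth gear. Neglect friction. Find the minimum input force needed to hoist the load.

Gear pair MA = 18/12 = 1.5.
Effort = load / MA = 69 / 1.5 = 46 lbf.

46 lbf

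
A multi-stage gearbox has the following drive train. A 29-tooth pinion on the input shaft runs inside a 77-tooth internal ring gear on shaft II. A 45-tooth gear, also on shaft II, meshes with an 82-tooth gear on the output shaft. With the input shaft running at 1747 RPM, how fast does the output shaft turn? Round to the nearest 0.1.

the input shaft → shaft II (internal gear, 77/29): 1747 ÷ 2.6552 = 657.96 RPM
shaft II → the output shaft (gear mesh, 82/45): 657.96 ÷ 1.8222 = 361.08 RPM

361.1 RPM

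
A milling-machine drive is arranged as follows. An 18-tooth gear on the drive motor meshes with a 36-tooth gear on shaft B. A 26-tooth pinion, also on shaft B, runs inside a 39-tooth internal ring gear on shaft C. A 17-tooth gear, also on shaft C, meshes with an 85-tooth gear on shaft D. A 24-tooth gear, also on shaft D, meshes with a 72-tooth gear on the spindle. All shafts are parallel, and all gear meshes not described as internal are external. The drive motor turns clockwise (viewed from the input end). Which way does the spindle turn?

counterclockwise

the drive motor → shaft B: external mesh, 1 reversal → CCW.
shaft B → shaft C: internal mesh, same direction → CCW.
shaft C → shaft D: external mesh, 1 reversal → CW.
shaft D → the spindle: external mesh, 1 reversal → CCW.
3 reversals in total — an odd number — so the spindle turns opposite to the drive motor.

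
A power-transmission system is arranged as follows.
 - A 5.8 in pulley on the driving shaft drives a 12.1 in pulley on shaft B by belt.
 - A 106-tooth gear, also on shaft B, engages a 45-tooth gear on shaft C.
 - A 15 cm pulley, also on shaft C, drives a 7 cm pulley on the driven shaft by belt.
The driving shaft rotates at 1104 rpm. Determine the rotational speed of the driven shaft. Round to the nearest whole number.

2671 rpm

the driving shaft → shaft B (belt, 12.1/5.8): 1104 ÷ 2.0862 = 529.19 rpm
shaft B → shaft C (gear mesh, 45/106): 529.19 ÷ 0.42453 = 1246.5 rpm
shaft C → the driven shaft (belt, 7/15): 1246.5 ÷ 0.46667 = 2671.1 rpm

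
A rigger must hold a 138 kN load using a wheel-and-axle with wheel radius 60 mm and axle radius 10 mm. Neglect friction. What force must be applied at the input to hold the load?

Wheel-and-axle MA = R/r = 60/10 = 6.
Effort = load / MA = 138 / 6 = 23 kN.

23 kN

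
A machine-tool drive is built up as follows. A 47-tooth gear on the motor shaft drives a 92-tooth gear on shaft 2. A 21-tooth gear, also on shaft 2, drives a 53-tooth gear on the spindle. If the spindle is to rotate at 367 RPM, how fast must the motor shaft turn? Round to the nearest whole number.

Overall ratio R = 1.9574 × 2.5238 = 4.9402.
Required input speed = output speed × R = 367 × 4.9402 = 1813.1 RPM.

1813 RPM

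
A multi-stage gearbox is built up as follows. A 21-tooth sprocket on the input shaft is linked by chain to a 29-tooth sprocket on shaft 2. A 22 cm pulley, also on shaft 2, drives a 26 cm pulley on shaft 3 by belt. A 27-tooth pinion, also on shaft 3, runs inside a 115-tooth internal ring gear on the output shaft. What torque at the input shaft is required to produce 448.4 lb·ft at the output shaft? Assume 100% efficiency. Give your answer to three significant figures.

64.5 lb·ft

Overall ratio R = 1.381 × 1.1818 × 4.2593 = 6.9513.
Input torque = output torque / R = 448.4 / 6.9513 = 64.506 lb·ft.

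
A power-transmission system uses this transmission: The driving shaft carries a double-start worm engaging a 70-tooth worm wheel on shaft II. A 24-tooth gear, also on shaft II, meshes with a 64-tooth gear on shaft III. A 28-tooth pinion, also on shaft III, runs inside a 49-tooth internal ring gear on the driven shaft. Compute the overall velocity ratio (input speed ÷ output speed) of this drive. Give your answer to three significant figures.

163

Each stage contributes driven/driver: worm 70/2 = 35, gear mesh 64/24 = 2.6667, internal gear 49/28 = 1.75.
Overall: 35 × 2.6667 × 1.75 = 163.33.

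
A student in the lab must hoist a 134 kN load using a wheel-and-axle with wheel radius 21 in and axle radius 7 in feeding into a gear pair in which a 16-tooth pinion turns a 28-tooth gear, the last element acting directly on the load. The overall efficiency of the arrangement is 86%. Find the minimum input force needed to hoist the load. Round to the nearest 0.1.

29.7 kN

Wheel-and-axle MA = R/r = 21/7 = 3.
Gear pair MA = 28/16 = 1.75.
Combined ideal MA = 3 × 1.75 = 5.25.
Actual MA = 5.25 × 0.86 = 4.515.
Effort = load / actual MA = 134 / 4.515 = 29.679 kN.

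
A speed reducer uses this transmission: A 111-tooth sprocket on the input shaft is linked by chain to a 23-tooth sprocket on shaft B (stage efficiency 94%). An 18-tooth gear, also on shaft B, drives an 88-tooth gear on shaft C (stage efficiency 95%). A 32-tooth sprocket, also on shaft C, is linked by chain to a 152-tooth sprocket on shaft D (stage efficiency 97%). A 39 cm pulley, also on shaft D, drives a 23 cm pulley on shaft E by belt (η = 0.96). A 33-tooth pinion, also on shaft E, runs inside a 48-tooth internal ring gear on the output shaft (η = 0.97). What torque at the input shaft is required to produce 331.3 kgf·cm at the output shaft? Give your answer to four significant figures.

Overall ratio R = 0.20721 × 4.8889 × 4.75 × 0.58974 × 1.4545 = 4.1276; overall efficiency η = 0.94 × 0.95 × 0.97 × 0.96 × 0.97 = 0.8066.
Input torque = output torque / (R × η) = 331.3 / (4.1276 × 0.8066) = 99.508 kgf·cm.

99.51 kgf·cm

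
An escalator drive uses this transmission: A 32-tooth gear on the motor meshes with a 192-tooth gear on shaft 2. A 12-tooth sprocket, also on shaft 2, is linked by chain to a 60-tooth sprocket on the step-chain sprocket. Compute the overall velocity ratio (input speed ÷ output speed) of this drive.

Each stage contributes driven/driver: gear mesh 192/32 = 6, chain 60/12 = 5.
Overall: 6 × 5 = 30.

30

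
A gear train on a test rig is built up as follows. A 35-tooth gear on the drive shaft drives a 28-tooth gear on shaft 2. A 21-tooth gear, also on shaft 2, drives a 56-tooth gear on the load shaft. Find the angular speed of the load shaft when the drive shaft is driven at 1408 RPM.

gear mesh 28/35 = 0.8 → 1408/0.8 = 1760 RPM
gear mesh 56/21 = 2.6667 → 1760/2.6667 = 660 RPM

660 RPM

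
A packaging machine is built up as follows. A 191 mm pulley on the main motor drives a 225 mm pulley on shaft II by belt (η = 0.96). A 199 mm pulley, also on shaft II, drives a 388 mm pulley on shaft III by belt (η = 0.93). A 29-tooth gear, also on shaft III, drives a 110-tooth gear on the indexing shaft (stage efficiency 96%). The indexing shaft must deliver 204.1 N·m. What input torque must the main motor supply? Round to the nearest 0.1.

27.3 N·m

Overall ratio R = 1.178 × 1.9497 × 3.7931 = 8.7121; overall efficiency η = 0.96 × 0.93 × 0.96 = 0.8571.
Input torque = output torque / (R × η) = 204.1 / (8.7121 × 0.8571) = 27.333 N·m.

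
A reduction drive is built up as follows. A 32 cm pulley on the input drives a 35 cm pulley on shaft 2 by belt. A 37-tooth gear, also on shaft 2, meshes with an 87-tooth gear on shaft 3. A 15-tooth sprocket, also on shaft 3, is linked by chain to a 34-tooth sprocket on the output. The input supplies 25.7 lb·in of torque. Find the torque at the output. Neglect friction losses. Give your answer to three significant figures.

150 lb·in

Belt: ratio = 35/32 = 1.0938; torque at shaft 2 = 25.7 × 1.0938 = 28.109 lb·in.
Gear mesh: ratio = 87/37 = 2.3514; torque at shaft 3 = 28.109 × 2.3514 = 66.095 lb·in.
Chain: ratio = 34/15 = 2.2667; torque at the output = 66.095 × 2.2667 = 149.82 lb·in.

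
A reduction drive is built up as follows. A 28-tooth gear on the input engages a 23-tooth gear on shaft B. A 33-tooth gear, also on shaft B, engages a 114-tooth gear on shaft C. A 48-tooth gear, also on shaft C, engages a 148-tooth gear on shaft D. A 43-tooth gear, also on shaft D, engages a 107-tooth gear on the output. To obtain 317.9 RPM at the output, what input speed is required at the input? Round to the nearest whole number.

6921 RPM

Overall ratio R = 0.82143 × 3.4545 × 3.0833 × 2.4884 = 21.772.
Required input speed = output speed × R = 317.9 × 21.772 = 6921.3 RPM.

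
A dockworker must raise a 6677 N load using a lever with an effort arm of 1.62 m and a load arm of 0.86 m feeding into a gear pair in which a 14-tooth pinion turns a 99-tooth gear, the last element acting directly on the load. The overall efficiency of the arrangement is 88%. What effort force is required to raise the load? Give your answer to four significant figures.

Lever MA = effort arm / load arm = 1.62/0.86 = 1.8837.
Gear pair MA = 99/14 = 7.0714.
Combined ideal MA = 1.8837 × 7.0714 = 13.321.
Actual MA = 13.321 × 0.88 = 11.722.
Effort = load / actual MA = 6677 / 11.722 = 569.61 N.

569.6 N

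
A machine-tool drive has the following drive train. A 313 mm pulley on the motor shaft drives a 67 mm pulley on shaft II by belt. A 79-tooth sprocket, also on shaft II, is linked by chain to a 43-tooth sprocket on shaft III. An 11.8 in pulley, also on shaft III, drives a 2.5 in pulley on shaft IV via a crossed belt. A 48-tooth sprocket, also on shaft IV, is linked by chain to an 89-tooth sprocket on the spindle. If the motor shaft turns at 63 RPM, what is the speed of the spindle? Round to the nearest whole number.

the motor shaft → shaft II (belt, 67/313): 63 ÷ 0.21406 = 294.31 RPM
shaft II → shaft III (chain, 43/79): 294.31 ÷ 0.5443 = 540.72 RPM
shaft III → shaft IV (belt, 2.5/11.8): 540.72 ÷ 0.21186 = 2552.2 RPM
shaft IV → the spindle (chain, 89/48): 2552.2 ÷ 1.8542 = 1376.5 RPM

1376 RPM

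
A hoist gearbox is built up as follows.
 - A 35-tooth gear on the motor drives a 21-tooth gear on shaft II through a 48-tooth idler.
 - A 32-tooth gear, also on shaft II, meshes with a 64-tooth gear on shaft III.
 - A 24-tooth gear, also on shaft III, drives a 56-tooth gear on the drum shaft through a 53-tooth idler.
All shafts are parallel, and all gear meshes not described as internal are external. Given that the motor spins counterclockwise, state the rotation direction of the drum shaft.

clockwise

the motor → shaft II: driver → idler → driven is 2 external meshes, 2 reversals → CCW.
shaft II → shaft III: external mesh, 1 reversal → CW.
shaft III → the drum shaft: driver → idler → driven is 2 external meshes, 2 reversals → CW.
5 reversals in total — an odd number — so the drum shaft turns opposite to the motor.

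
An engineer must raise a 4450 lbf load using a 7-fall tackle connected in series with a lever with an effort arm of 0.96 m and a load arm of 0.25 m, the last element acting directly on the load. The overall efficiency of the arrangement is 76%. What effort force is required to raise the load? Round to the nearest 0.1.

217.8 lbf

Block-and-tackle MA = number of supporting rope parts = 7.
Lever MA = effort arm / load arm = 0.96/0.25 = 3.84.
Combined ideal MA = 7 × 3.84 = 26.88.
Actual MA = 26.88 × 0.76 = 20.429.
Effort = load / actual MA = 4450 / 20.429 = 217.83 lbf.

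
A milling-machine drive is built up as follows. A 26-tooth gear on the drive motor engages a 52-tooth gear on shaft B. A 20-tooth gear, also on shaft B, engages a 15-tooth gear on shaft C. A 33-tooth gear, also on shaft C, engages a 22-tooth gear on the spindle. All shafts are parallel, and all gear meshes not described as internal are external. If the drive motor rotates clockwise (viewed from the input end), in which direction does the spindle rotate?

the drive motor → shaft B: external mesh, 1 reversal → CCW.
shaft B → shaft C: external mesh, 1 reversal → CW.
shaft C → the spindle: external mesh, 1 reversal → CCW.
3 reversals in total — an odd number — so the spindle turns opposite to the drive motor.

counterclockwise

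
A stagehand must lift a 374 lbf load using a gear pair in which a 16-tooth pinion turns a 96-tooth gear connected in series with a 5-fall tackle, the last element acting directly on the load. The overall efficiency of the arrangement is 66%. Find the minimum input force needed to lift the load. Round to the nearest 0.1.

18.9 lbf

Gear pair MA = 96/16 = 6.
Block-and-tackle MA = number of supporting rope parts = 5.
Combined ideal MA = 6 × 5 = 30.
Actual MA = 30 × 0.66 = 19.8.
Effort = load / actual MA = 374 / 19.8 = 18.889 lbf.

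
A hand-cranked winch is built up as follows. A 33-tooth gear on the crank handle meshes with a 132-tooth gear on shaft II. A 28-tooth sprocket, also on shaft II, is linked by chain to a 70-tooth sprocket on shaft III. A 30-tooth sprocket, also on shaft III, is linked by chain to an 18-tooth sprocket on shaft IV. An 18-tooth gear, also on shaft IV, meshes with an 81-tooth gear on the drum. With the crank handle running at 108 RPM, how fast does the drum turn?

Gear mesh: ratio = 132/33 = 4, so shaft II turns at 108 / 4 = 27 RPM.
Chain: ratio = 70/28 = 2.5, so shaft III turns at 27 / 2.5 = 10.8 RPM.
Chain: ratio = 18/30 = 0.6, so shaft IV turns at 10.8 / 0.6 = 18 RPM.
Gear mesh: ratio = 81/18 = 4.5, so the drum turns at 18 / 4.5 = 4 RPM.

4 RPM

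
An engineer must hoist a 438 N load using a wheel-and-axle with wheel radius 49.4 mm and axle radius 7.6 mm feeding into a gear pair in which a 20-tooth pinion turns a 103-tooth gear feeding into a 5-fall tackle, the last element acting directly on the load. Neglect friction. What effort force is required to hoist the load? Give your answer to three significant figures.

Wheel-and-axle MA = R/r = 49.4/7.6 = 6.5.
Gear pair MA = 103/20 = 5.15.
Block-and-tackle MA = number of supporting rope parts = 5.
Combined ideal MA = 6.5 × 5.15 × 5 = 167.38.
Effort = load / MA = 438 / 167.38 = 2.6169 N.

2.62 N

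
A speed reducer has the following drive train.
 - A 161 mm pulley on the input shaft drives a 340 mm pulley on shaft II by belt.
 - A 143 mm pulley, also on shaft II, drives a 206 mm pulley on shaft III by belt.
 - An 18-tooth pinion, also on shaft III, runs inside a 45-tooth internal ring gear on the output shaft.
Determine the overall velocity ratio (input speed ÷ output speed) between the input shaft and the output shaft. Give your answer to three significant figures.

Each stage contributes driven/driver: belt 340/161 = 2.1118, belt 206/143 = 1.4406, internal gear 45/18 = 2.5.
Overall: 2.1118 × 1.4406 × 2.5 = 7.6054.

7.61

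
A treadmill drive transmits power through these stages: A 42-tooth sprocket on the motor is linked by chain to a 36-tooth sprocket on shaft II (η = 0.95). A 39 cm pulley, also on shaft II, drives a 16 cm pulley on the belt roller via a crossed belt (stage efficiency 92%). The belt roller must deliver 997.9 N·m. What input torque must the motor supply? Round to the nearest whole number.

3247 N·m

Overall ratio R = 0.85714 × 0.41026 = 0.35165; overall efficiency η = 0.95 × 0.92 = 0.8740.
Input torque = output torque / (R × η) = 997.9 / (0.35165 × 0.8740) = 3246.9 N·m.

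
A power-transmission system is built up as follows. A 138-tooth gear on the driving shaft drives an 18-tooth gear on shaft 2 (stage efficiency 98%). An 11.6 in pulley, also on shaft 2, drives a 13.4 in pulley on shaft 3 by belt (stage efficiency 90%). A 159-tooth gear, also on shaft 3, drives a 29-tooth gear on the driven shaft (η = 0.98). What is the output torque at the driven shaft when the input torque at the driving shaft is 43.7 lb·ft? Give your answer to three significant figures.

1.04 lb·ft

After the gear mesh (18/138): 43.7 × 0.13043 × 0.98 = 5.586 lb·ft
After the belt (13.4/11.6): 5.586 × 1.1552 × 0.90 = 5.8075 lb·ft
After the gear mesh (29/159): 5.8075 × 0.18239 × 0.98 = 1.038 lb·ft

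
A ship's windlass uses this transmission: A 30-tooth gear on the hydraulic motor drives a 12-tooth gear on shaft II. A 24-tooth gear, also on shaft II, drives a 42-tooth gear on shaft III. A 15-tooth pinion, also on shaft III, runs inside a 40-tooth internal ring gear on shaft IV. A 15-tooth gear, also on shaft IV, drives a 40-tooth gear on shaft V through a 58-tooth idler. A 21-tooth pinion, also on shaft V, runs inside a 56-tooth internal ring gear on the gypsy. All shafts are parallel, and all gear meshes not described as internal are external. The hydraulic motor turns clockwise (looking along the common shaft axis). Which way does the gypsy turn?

the hydraulic motor → shaft II: external mesh, 1 reversal → CCW.
shaft II → shaft III: external mesh, 1 reversal → CW.
shaft III → shaft IV: internal mesh, same direction → CW.
shaft IV → shaft V: driver → idler → driven is 2 external meshes, 2 reversals → CW.
shaft V → the gypsy: internal mesh, same direction → CW.
4 reversals in total — an even number — so the gypsy turns the same way as the hydraulic motor.

clockwise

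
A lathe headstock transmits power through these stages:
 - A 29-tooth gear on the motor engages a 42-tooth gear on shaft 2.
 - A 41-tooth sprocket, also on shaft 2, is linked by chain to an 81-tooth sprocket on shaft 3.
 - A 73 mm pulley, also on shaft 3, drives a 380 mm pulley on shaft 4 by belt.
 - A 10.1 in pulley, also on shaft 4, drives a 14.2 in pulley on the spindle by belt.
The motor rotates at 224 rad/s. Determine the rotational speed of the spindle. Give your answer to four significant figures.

10.70 rad/s

the motor → shaft 2 (gear mesh, 42/29): 224 ÷ 1.4483 = 154.67 rad/s
shaft 2 → shaft 3 (chain, 81/41): 154.67 ÷ 1.9756 = 78.288 rad/s
shaft 3 → shaft 4 (belt, 380/73): 78.288 ÷ 5.2055 = 15.04 rad/s
shaft 4 → the spindle (belt, 14.2/10.1): 15.04 ÷ 1.4059 = 10.697 rad/s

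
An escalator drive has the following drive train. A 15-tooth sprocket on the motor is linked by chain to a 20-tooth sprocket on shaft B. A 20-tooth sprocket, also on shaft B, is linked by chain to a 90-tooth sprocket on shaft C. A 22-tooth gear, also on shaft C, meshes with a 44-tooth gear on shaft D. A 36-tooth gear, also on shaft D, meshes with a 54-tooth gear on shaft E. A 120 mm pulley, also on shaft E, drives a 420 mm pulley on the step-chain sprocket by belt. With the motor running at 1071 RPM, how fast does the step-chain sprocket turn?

17 RPM

Chain: ratio = 20/15 = 1.3333, so shaft B turns at 1071 / 1.3333 = 803.25 RPM.
Chain: ratio = 90/20 = 4.5, so shaft C turns at 803.25 / 4.5 = 178.5 RPM.
Gear mesh: ratio = 44/22 = 2, so shaft D turns at 178.5 / 2 = 89.25 RPM.
Gear mesh: ratio = 54/36 = 1.5, so shaft E turns at 89.25 / 1.5 = 59.5 RPM.
Belt: ratio = 420/120 = 3.5, so the step-chain sprocket turns at 59.5 / 3.5 = 17 RPM.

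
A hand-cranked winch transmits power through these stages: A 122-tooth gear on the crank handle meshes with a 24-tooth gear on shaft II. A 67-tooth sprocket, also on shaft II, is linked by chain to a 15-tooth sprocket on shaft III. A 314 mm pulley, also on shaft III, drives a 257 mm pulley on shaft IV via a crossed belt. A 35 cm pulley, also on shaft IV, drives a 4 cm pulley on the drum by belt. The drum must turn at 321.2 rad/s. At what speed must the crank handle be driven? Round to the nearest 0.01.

1.32 rad/s

Overall ratio R = 0.19672 × 0.22388 × 0.81847 × 0.11429 = 0.0041197.
Required input speed = output speed × R = 321.2 × 0.0041197 = 1.3232 rad/s.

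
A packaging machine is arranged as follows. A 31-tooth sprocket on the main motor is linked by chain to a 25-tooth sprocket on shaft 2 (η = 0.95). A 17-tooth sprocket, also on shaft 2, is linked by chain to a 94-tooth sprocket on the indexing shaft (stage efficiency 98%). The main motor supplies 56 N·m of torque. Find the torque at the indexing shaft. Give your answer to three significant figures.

chain 25/31 = 0.80645 → τ = 56·0.80645·0.95 = 42.903 N·m
chain 94/17 = 5.5294 → τ = 42.903·5.5294·0.98 = 232.49 N·m

232 N·m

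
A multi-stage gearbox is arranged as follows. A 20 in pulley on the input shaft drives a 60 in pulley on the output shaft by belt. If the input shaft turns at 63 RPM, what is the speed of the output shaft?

21 RPM

belt 60/20 = 3 → 63/3 = 21 RPM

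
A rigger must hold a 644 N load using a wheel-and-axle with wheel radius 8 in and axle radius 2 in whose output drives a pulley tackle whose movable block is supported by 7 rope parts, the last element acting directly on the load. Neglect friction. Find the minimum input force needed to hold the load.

23 N

Wheel-and-axle MA = R/r = 8/2 = 4.
Block-and-tackle MA = number of supporting rope parts = 7.
Combined ideal MA = 4 × 7 = 28.
Effort = load / MA = 644 / 28 = 23 N.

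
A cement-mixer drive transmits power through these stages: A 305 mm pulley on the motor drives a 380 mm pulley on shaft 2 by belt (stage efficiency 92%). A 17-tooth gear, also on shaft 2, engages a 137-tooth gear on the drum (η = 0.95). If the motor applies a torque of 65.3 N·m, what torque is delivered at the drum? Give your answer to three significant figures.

Belt: ratio = 380/305 = 1.2459; torque at shaft 2 = 65.3 × 1.2459 × 0.92 = 74.849 N·m.
Gear mesh: ratio = 137/17 = 8.0588; torque at the drum = 74.849 × 8.0588 × 0.95 = 573.03 N·m.

573 N·m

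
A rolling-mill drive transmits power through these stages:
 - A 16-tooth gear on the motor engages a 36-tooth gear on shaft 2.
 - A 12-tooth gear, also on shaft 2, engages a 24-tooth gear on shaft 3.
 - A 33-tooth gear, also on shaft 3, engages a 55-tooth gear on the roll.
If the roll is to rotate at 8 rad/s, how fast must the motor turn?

Overall ratio R = 2.25 × 2 × 1.6667 = 7.5.
Required input speed = output speed × R = 8 × 7.5 = 60 rad/s.

60 rad/s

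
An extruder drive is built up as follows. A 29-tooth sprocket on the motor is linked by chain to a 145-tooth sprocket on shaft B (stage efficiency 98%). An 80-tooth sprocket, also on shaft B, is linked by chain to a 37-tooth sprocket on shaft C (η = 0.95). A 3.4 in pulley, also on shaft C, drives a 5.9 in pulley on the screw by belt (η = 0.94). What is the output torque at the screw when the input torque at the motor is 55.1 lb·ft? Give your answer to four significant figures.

After the chain (145/29): 55.1 × 5 × 0.98 = 269.99 lb·ft
After the chain (37/80): 269.99 × 0.4625 × 0.95 = 118.63 lb·ft
After the belt (5.9/3.4): 118.63 × 1.7353 × 0.94 = 193.5 lb·ft

193.5 lb·ft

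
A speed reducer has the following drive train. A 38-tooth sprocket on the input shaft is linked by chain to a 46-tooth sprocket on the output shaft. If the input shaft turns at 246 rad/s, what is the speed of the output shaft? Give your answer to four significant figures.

203.2 rad/s

the input shaft → the output shaft (chain, 46/38): 246 ÷ 1.2105 = 203.22 rad/s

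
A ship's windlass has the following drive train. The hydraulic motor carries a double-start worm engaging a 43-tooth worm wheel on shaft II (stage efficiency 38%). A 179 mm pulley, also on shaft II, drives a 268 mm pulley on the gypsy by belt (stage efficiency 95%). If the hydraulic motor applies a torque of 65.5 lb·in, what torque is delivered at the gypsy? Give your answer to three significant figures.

Worm: ratio = 43/2 = 21.5; torque at shaft II = 65.5 × 21.5 × 0.38 = 535.13 lb·in.
Belt: ratio = 268/179 = 1.4972; torque at the gypsy = 535.13 × 1.4972 × 0.95 = 761.15 lb·in.

761 lb·in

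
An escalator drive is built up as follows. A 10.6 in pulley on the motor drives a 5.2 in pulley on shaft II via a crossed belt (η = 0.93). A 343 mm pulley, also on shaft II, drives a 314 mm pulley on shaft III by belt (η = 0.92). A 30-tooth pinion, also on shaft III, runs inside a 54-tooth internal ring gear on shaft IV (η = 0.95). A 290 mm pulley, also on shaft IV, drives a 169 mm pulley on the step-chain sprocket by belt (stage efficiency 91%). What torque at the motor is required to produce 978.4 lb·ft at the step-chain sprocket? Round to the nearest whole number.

2808 lb·ft

Overall ratio R = 0.49057 × 0.91545 × 1.8 × 0.58276 = 0.47108; overall efficiency η = 0.93 × 0.92 × 0.95 × 0.91 = 0.7397.
Input torque = output torque / (R × η) = 978.4 / (0.47108 × 0.7397) = 2807.9 lb·ft.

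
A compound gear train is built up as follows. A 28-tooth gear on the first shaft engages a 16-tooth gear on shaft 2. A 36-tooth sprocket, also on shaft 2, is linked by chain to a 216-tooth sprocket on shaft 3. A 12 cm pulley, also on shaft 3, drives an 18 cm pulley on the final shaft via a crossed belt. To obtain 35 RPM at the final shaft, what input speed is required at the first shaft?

180 RPM

Overall ratio R = 0.57143 × 6 × 1.5 = 5.1429.
Required input speed = output speed × R = 35 × 5.1429 = 180 RPM.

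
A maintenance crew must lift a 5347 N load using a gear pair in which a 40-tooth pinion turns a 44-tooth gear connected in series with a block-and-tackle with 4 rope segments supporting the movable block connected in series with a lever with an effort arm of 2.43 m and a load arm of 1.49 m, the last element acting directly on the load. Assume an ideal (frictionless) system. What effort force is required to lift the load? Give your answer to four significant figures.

Gear pair MA = 44/40 = 1.1.
Block-and-tackle MA = number of supporting rope parts = 4.
Lever MA = effort arm / load arm = 2.43/1.49 = 1.6309.
Combined ideal MA = 1.1 × 4 × 1.6309 = 7.1758.
Effort = load / MA = 5347 / 7.1758 = 745.14 N.

745.1 N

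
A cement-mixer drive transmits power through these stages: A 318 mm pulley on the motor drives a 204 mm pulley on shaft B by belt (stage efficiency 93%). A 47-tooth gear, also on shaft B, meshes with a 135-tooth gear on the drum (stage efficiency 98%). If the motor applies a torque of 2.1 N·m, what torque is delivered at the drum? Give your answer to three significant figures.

After the belt (204/318): 2.1 × 0.64151 × 0.93 = 1.2529 N·m
After the gear mesh (135/47): 1.2529 × 2.8723 × 0.98 = 3.5267 N·m

3.53 N·m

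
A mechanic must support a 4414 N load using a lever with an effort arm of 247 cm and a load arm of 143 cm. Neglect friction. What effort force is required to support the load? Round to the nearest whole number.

Lever MA = effort arm / load arm = 247/143 = 1.7273.
Effort = load / MA = 4414 / 1.7273 = 2555.5 N.

2555 N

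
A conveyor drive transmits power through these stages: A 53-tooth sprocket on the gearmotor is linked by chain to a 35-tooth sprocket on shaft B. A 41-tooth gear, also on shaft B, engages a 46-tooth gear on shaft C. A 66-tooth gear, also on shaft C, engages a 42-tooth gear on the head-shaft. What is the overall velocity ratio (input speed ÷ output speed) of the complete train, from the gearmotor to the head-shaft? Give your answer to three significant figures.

Each stage contributes driven/driver: chain 35/53 = 0.66038, gear mesh 46/41 = 1.122, gear mesh 42/66 = 0.63636.
Overall: 0.66038 × 1.122 × 0.63636 = 0.47149.

0.471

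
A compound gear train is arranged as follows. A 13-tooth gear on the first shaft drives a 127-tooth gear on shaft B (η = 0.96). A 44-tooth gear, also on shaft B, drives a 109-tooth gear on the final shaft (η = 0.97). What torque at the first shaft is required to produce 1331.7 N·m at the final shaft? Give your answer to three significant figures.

59.1 N·m

Overall ratio R = 9.7692 × 2.4773 = 24.201; overall efficiency η = 0.96 × 0.97 = 0.9312.
Input torque = output torque / (R × η) = 1331.7 / (24.201 × 0.9312) = 59.092 N·m.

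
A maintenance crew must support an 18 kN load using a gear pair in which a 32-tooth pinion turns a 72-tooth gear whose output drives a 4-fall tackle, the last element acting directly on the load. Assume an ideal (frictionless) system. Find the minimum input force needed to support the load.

Gear pair MA = 72/32 = 2.25.
Block-and-tackle MA = number of supporting rope parts = 4.
Combined ideal MA = 2.25 × 4 = 9.
Effort = load / MA = 18 / 9 = 2 kN.

2 kN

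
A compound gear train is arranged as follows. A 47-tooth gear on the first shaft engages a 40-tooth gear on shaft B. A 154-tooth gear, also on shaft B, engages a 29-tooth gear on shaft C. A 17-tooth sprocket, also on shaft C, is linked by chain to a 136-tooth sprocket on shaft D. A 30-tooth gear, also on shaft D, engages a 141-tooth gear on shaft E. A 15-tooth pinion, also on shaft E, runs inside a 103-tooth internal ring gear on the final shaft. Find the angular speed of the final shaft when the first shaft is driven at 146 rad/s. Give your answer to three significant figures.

Gear mesh: ratio = 40/47 = 0.85106, so shaft B turns at 146 / 0.85106 = 171.55 rad/s.
Gear mesh: ratio = 29/154 = 0.18831, so shaft C turns at 171.55 / 0.18831 = 910.99 rad/s.
Chain: ratio = 136/17 = 8, so shaft D turns at 910.99 / 8 = 113.87 rad/s.
Gear mesh: ratio = 141/30 = 4.7, so shaft E turns at 113.87 / 4.7 = 24.228 rad/s.
Internal gear: ratio = 103/15 = 6.8667, so the final shaft turns at 24.228 / 6.8667 = 3.5284 rad/s.

3.53 rad/s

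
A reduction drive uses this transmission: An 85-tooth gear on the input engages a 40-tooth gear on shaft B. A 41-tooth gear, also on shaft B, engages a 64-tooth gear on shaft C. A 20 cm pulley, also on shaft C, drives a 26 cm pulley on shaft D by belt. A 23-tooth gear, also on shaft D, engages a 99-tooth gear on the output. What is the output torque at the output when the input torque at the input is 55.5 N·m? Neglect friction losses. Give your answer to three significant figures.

228 N·m

Gear mesh: ratio = 40/85 = 0.47059; torque at shaft B = 55.5 × 0.47059 = 26.118 N·m.
Gear mesh: ratio = 64/41 = 1.561; torque at shaft C = 26.118 × 1.561 = 40.769 N·m.
Belt: ratio = 26/20 = 1.3; torque at shaft D = 40.769 × 1.3 = 53 N·m.
Gear mesh: ratio = 99/23 = 4.3043; torque at the output = 53 × 4.3043 = 228.13 N·m.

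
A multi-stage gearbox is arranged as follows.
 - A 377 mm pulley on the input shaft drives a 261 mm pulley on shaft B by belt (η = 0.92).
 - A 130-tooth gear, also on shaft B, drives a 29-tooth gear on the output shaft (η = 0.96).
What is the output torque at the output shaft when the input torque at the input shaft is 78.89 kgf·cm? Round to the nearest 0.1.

After the belt (261/377): 78.89 × 0.69231 × 0.92 = 50.247 kgf·cm
After the gear mesh (29/130): 50.247 × 0.22308 × 0.96 = 10.761 kgf·cm

10.8 kgf·cm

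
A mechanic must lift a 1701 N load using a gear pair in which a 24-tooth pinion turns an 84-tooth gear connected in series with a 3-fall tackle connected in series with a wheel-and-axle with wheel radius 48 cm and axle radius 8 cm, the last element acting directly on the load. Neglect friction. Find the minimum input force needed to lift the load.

27 N

Gear pair MA = 84/24 = 3.5.
Block-and-tackle MA = number of supporting rope parts = 3.
Wheel-and-axle MA = R/r = 48/8 = 6.
Combined ideal MA = 3.5 × 3 × 6 = 63.
Effort = load / MA = 1701 / 63 = 27 N.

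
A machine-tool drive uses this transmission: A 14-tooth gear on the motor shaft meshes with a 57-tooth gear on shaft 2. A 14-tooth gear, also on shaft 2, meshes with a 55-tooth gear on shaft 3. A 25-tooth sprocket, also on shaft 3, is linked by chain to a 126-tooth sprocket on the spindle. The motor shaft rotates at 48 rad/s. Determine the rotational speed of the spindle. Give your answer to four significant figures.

0.5954 rad/s

the motor shaft → shaft 2 (gear mesh, 57/14): 48 ÷ 4.0714 = 11.789 rad/s
shaft 2 → shaft 3 (gear mesh, 55/14): 11.789 ÷ 3.9286 = 3.001 rad/s
shaft 3 → the spindle (chain, 126/25): 3.001 ÷ 5.04 = 0.59543 rad/s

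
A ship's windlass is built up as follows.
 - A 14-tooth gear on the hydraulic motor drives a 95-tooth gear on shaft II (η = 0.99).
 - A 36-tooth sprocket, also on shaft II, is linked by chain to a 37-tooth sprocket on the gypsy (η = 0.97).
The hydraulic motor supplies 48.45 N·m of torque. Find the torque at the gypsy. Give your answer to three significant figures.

324 N·m

Gear mesh: ratio = 95/14 = 6.7857; torque at shaft II = 48.45 × 6.7857 × 0.99 = 325.48 N·m.
Chain: ratio = 37/36 = 1.0278; torque at the gypsy = 325.48 × 1.0278 × 0.97 = 324.49 N·m.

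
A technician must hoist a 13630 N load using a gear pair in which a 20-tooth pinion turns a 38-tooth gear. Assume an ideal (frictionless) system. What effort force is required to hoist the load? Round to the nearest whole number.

Gear pair MA = 38/20 = 1.9.
Effort = load / MA = 13630 / 1.9 = 7173.7 N.

7174 N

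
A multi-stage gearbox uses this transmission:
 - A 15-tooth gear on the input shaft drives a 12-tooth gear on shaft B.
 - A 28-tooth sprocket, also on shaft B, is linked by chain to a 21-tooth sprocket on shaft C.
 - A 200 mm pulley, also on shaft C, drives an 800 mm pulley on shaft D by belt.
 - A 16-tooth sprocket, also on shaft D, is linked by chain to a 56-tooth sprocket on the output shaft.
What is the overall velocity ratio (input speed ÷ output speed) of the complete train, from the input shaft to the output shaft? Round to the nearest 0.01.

8.40

Each stage contributes driven/driver: gear mesh 12/15 = 0.8, chain 21/28 = 0.75, belt 800/200 = 4, chain 56/16 = 3.5.
Overall: 0.8 × 0.75 × 4 × 3.5 = 8.4.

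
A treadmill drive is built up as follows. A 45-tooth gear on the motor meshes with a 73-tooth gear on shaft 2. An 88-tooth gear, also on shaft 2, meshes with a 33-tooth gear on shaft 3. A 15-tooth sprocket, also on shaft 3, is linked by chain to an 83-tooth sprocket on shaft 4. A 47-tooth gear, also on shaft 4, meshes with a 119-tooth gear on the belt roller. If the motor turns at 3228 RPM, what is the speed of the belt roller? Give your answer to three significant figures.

Gear mesh: ratio = 73/45 = 1.6222, so shaft 2 turns at 3228 / 1.6222 = 1989.9 RPM.
Gear mesh: ratio = 33/88 = 0.375, so shaft 3 turns at 1989.9 / 0.375 = 5306.3 RPM.
Chain: ratio = 83/15 = 5.5333, so shaft 4 turns at 5306.3 / 5.5333 = 958.97 RPM.
Gear mesh: ratio = 119/47 = 2.5319, so the belt roller turns at 958.97 / 2.5319 = 378.75 RPM.

379 RPM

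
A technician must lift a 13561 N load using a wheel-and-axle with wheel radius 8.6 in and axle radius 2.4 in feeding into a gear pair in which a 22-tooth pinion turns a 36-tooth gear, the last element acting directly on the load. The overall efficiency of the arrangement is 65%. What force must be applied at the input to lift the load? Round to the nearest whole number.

3558 N

Wheel-and-axle MA = R/r = 8.6/2.4 = 3.5833.
Gear pair MA = 36/22 = 1.6364.
Combined ideal MA = 3.5833 × 1.6364 = 5.8636.
Actual MA = 5.8636 × 0.65 = 3.8114.
Effort = load / actual MA = 13561 / 3.8114 = 3558 N.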